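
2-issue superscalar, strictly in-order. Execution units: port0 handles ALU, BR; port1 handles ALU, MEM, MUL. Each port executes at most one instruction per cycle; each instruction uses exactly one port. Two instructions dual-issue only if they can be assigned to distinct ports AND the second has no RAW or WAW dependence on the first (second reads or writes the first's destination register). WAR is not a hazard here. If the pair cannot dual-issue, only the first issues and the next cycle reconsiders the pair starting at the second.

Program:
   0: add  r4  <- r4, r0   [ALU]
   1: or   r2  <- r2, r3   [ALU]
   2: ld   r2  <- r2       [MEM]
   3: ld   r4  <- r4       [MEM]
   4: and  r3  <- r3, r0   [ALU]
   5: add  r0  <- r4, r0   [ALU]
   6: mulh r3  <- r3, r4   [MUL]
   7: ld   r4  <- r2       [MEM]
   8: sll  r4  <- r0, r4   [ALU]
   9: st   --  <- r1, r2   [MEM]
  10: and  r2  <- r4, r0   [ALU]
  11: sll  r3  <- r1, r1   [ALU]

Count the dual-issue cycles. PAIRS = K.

PAIRS = 5

0. add;or @i0/i1  | pair
1. ld @i2  | no-port MEM/MEM
2. ld;and @i3/i4  | pair
3. add;mulh @i5/i6  | pair
4. ld @i7  | RAW+WAW r4
5. sll;st @i8/i9  | pair
6. and;sll @i10/i11  | pair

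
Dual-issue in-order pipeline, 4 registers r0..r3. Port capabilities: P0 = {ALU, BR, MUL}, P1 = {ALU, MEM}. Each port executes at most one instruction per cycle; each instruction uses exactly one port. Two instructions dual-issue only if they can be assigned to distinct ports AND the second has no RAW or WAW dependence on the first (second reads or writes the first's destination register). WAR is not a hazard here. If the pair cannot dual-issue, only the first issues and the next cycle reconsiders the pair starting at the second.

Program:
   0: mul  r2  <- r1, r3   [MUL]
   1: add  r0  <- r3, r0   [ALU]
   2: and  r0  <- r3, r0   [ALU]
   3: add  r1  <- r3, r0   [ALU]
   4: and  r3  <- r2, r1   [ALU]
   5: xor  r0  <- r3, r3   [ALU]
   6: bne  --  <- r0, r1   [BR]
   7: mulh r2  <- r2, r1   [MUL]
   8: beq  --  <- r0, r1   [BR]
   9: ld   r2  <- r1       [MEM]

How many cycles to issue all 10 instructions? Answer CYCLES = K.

CYCLES = 8

#0 head=0: mul;add i0,i1 dual
#1 head=2: and i2 RAW r0
#2 head=3: add i3 RAW r1
#3 head=4: and i4 RAW r3
#4 head=5: xor i5 RAW r0
#5 head=6: bne i6 no-port BR/MUL
#6 head=7: mulh i7 no-port MUL/BR
#7 head=8: beq;ld i8,i9 dual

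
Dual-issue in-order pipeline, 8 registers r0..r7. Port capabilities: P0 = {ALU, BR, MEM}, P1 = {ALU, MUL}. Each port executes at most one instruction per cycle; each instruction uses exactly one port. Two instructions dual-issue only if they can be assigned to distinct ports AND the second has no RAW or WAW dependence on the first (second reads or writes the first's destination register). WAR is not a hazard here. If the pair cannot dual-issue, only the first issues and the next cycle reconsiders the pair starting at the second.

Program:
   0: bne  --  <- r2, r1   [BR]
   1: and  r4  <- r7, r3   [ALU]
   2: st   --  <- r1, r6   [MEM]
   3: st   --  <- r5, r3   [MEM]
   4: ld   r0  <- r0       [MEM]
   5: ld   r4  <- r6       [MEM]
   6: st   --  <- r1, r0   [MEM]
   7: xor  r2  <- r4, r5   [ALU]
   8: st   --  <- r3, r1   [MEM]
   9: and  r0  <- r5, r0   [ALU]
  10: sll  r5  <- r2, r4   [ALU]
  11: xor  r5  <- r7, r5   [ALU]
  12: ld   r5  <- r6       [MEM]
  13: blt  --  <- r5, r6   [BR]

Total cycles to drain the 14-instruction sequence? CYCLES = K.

CYCLES = 11

t=0 i0/i1:bne+and ; dual
t=1 i2:st ; no-port MEM/MEM
t=2 i3:st ; no-port MEM/MEM
t=3 i4:ld ; no-port MEM/MEM
t=4 i5:ld ; no-port MEM/MEM
t=5 i6/i7:st+xor ; dual
t=6 i8/i9:st+and ; dual
t=7 i10:sll ; RAW+WAW r5
t=8 i11:xor ; WAW r5
t=9 i12:ld ; no-port MEM/BR
t=10 i13:blt ; tail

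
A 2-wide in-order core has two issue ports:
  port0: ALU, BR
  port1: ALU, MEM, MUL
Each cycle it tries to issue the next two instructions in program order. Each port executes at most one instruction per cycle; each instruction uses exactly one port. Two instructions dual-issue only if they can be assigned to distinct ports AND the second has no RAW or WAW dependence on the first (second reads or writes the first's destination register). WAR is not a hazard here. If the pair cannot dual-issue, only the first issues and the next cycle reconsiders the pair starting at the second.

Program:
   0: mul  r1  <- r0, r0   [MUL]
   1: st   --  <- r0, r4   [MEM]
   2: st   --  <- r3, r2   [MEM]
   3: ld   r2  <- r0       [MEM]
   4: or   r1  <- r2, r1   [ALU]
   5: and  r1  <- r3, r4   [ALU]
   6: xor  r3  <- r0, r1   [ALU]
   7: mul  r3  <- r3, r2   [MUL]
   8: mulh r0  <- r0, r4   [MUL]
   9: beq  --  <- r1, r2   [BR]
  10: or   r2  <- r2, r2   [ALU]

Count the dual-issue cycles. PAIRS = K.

PAIRS = 1

  cy0 -> i0 (mul.MUL) no-port MUL/MEM
  cy1 -> i1 (st.MEM) no-port MEM/MEM
  cy2 -> i2 (st.MEM) no-port MEM/MEM
  cy3 -> i3 (ld.MEM) RAW r2
  cy4 -> i4 (or.ALU) WAW r1
  cy5 -> i5 (and.ALU) RAW r1
  cy6 -> i6 (xor.ALU) RAW+WAW r3
  cy7 -> i7 (mul.MUL) no-port MUL/MUL
  cy8 -> i8,i9 (mulh.MUL+beq.BR) dual
  cy9 -> i10 (or.ALU) tail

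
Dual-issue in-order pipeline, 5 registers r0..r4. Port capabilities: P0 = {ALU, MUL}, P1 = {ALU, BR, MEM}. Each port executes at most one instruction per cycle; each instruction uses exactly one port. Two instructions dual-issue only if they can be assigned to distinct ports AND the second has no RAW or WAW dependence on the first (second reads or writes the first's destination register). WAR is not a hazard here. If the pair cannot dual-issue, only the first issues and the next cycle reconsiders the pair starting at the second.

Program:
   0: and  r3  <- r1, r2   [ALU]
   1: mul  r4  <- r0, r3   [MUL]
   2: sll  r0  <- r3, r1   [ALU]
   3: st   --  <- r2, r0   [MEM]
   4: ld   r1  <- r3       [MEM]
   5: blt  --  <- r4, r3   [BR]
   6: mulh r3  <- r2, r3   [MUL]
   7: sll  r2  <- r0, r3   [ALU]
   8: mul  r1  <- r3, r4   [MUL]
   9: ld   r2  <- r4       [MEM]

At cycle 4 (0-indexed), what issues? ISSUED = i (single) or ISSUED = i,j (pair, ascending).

ISSUED = 5,6

c0: i0 and.ALU  RAW r3
c1: i1+i2 mul.MUL sll.ALU  dual
c2: i3 st.MEM  no-port MEM/MEM
c3: i4 ld.MEM  no-port MEM/BR
c4: i5+i6 blt.BR mulh.MUL  dual
c5: i7+i8 sll.ALU mul.MUL  dual
c6: i9 ld.MEM  tail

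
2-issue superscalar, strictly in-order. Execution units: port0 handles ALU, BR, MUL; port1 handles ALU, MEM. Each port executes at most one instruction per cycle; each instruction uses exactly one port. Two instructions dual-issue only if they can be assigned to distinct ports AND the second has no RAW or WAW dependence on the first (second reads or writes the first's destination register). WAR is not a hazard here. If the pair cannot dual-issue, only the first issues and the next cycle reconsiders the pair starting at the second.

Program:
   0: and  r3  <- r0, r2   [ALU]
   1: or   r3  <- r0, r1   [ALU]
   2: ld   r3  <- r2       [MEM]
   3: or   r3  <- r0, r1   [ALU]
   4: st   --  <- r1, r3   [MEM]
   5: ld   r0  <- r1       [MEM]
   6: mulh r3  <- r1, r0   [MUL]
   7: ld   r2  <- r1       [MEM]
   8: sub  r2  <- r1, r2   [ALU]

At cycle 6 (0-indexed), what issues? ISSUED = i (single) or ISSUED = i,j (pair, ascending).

ISSUED = 6,7

t=0 i0:and ; WAW r3
t=1 i1:or ; WAW r3
t=2 i2:ld ; WAW r3
t=3 i3:or ; RAW r3
t=4 i4:st ; no-port MEM/MEM
t=5 i5:ld ; RAW r0
t=6 i6+i7:mulh/ld ; 2-wide
t=7 i8:sub ; tail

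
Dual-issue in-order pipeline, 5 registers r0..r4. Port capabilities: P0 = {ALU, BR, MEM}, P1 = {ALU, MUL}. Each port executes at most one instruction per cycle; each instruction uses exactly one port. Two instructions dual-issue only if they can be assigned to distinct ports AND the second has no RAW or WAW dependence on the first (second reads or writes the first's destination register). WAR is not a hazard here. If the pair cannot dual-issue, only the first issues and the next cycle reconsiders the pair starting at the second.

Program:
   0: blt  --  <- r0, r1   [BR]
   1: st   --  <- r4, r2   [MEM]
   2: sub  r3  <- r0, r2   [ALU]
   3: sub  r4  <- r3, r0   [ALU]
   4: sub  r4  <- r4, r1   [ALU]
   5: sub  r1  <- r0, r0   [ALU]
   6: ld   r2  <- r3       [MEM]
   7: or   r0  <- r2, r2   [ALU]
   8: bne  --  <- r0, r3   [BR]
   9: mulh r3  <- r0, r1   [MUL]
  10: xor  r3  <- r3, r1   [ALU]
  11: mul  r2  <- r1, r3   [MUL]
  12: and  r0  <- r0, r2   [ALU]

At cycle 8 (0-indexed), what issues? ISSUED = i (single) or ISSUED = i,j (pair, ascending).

0. blt.BR @i0  | no-port BR/MEM
1. st.MEM/sub.ALU @i1&i2  | pair
2. sub.ALU @i3  | RAW+WAW r4
3. sub.ALU/sub.ALU @i4&i5  | pair
4. ld.MEM @i6  | RAW r2
5. or.ALU @i7  | RAW r0
6. bne.BR/mulh.MUL @i8&i9  | pair
7. xor.ALU @i10  | RAW r3
8. mul.MUL @i11  | RAW r2
9. and.ALU @i12  | tail

ISSUED = 11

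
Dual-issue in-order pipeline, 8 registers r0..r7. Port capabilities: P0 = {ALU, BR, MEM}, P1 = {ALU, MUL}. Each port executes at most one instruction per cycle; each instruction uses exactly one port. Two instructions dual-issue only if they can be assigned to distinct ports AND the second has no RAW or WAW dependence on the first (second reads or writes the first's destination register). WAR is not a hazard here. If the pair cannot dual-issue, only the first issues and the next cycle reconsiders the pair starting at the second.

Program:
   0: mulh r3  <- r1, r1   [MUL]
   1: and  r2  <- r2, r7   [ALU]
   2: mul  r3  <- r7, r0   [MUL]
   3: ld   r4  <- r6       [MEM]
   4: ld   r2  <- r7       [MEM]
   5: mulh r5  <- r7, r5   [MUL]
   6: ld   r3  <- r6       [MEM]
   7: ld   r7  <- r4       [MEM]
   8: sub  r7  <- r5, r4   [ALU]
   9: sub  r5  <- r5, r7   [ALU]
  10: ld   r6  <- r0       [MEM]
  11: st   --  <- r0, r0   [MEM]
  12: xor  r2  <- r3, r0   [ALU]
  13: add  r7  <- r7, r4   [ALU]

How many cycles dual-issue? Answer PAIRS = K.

#0 head=0: mulh;and i0+i1 pair
#1 head=2: mul;ld i2+i3 pair
#2 head=4: ld;mulh i4+i5 pair
#3 head=6: ld i6 no-port MEM/MEM
#4 head=7: ld i7 WAW r7
#5 head=8: sub i8 RAW r7
#6 head=9: sub;ld i9+i10 pair
#7 head=11: st;xor i11+i12 pair
#8 head=13: add i13 tail

PAIRS = 5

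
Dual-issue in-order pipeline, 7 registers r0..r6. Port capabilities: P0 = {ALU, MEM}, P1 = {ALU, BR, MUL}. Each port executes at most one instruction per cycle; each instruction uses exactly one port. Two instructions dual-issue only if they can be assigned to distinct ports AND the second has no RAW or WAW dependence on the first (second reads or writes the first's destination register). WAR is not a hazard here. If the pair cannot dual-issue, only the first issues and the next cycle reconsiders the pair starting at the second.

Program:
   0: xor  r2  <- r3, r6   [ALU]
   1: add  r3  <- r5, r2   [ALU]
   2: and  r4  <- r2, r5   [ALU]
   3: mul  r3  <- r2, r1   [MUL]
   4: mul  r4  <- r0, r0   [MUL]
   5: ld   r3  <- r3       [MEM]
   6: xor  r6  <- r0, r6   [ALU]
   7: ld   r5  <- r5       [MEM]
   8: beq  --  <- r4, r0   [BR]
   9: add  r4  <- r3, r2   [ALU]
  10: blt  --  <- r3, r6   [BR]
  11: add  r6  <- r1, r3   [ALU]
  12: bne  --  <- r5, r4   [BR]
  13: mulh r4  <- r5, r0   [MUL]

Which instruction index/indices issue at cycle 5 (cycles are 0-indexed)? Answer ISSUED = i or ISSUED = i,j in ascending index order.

ISSUED = 8,9

0. xor.ALU @i0  | RAW r2
1. add.ALU and.ALU @i1/i2  | 2-wide
2. mul.MUL @i3  | no-port MUL/MUL
3. mul.MUL ld.MEM @i4/i5  | 2-wide
4. xor.ALU ld.MEM @i6/i7  | 2-wide
5. beq.BR add.ALU @i8/i9  | 2-wide
6. blt.BR add.ALU @i10/i11  | 2-wide
7. bne.BR @i12  | no-port BR/MUL
8. mulh.MUL @i13  | tail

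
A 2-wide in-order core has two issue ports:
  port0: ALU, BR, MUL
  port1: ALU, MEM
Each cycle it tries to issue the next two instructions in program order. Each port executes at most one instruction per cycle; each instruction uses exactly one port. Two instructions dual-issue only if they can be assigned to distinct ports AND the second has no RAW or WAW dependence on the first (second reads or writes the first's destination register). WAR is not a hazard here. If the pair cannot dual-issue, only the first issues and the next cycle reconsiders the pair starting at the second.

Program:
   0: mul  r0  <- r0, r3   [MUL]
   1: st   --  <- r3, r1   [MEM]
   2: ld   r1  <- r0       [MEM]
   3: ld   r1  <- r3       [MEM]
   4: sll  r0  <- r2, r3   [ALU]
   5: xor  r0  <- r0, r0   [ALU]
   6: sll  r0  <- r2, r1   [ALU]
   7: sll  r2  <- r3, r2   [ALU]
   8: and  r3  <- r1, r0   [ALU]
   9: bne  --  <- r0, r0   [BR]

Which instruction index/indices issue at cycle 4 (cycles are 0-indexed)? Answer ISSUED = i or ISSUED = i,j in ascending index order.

t=0 i0/i1:mul.MUL+st.MEM ; 2-wide
t=1 i2:ld.MEM ; no-port MEM/MEM
t=2 i3/i4:ld.MEM+sll.ALU ; 2-wide
t=3 i5:xor.ALU ; WAW r0
t=4 i6/i7:sll.ALU+sll.ALU ; 2-wide
t=5 i8/i9:and.ALU+bne.BR ; 2-wide

ISSUED = 6,7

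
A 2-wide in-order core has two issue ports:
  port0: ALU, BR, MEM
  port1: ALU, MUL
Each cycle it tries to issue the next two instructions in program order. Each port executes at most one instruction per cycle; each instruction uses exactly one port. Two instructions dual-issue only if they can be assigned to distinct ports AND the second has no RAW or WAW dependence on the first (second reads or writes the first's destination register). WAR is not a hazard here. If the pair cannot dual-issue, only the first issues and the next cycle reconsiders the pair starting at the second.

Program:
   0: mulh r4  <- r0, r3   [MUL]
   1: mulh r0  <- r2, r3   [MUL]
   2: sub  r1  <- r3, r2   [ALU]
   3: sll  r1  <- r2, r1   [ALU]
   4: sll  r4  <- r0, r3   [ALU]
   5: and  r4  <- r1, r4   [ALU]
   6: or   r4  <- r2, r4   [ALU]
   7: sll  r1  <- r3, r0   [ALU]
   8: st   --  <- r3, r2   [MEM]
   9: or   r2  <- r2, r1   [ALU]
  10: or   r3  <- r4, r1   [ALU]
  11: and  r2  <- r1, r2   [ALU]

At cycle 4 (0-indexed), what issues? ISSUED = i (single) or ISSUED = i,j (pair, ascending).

ISSUED = 6,7

[0] i0  mulh.MUL  -- no-port MUL/MUL
[1] i1&i2  mulh.MUL+sub.ALU  -- 2-wide
[2] i3&i4  sll.ALU+sll.ALU  -- 2-wide
[3] i5  and.ALU  -- RAW+WAW r4
[4] i6&i7  or.ALU+sll.ALU  -- 2-wide
[5] i8&i9  st.MEM+or.ALU  -- 2-wide
[6] i10&i11  or.ALU+and.ALU  -- 2-wide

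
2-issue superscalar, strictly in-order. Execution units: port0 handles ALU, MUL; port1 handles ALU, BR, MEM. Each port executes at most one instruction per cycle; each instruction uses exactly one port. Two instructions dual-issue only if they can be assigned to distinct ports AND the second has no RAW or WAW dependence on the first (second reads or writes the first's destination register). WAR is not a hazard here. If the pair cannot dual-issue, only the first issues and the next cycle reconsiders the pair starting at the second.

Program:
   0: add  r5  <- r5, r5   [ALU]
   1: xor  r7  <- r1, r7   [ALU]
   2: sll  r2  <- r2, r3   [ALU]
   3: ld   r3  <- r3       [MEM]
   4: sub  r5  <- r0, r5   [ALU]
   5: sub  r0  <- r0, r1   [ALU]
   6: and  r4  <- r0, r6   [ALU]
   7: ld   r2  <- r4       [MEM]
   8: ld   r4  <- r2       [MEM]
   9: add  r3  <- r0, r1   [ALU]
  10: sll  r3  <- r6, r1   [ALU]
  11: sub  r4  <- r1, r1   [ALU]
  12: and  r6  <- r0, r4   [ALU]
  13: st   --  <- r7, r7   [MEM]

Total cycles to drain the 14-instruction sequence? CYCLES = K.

t=0 i0/i1:add.ALU/xor.ALU ; pair
t=1 i2/i3:sll.ALU/ld.MEM ; pair
t=2 i4/i5:sub.ALU/sub.ALU ; pair
t=3 i6:and.ALU ; RAW r4
t=4 i7:ld.MEM ; no-port MEM/MEM
t=5 i8/i9:ld.MEM/add.ALU ; pair
t=6 i10/i11:sll.ALU/sub.ALU ; pair
t=7 i12/i13:and.ALU/st.MEM ; pair

CYCLES = 8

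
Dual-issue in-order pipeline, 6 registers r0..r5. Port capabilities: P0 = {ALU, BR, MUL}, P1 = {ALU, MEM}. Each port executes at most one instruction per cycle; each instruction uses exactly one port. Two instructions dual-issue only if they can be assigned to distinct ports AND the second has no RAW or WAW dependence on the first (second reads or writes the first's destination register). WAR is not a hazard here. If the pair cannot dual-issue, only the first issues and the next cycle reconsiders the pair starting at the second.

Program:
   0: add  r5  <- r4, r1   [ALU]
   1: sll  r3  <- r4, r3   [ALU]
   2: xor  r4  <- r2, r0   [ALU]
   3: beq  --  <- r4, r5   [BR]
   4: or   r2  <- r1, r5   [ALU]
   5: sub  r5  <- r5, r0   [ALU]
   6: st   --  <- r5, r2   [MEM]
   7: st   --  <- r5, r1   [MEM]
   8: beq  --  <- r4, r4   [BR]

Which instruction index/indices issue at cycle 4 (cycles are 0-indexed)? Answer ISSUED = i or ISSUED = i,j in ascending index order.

c0: i0/i1 add;sll  pair
c1: i2 xor  RAW r4
c2: i3/i4 beq;or  pair
c3: i5 sub  RAW r5
c4: i6 st  no-port MEM/MEM
c5: i7/i8 st;beq  pair

ISSUED = 6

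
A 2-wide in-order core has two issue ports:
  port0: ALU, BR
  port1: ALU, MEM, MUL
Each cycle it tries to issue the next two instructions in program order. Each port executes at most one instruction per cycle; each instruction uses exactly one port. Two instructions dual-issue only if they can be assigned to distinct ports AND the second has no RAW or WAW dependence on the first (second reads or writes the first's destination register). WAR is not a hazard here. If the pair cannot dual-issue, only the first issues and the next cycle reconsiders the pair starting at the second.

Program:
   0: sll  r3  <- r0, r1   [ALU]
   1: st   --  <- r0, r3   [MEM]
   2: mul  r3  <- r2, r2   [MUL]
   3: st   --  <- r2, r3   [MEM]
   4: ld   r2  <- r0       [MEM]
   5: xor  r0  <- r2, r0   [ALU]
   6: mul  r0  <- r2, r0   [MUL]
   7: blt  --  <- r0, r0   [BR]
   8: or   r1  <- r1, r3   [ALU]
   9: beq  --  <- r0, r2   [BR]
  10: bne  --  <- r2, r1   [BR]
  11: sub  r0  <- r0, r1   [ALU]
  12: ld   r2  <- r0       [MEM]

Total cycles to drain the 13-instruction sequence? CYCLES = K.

CYCLES = 11

0. sll @i0  | RAW r3
1. st @i1  | no-port MEM/MUL
2. mul @i2  | no-port MUL/MEM
3. st @i3  | no-port MEM/MEM
4. ld @i4  | RAW r2
5. xor @i5  | RAW+WAW r0
6. mul @i6  | RAW r0
7. blt or @i7/i8  | 2-wide
8. beq @i9  | no-port BR/BR
9. bne sub @i10/i11  | 2-wide
10. ld @i12  | tail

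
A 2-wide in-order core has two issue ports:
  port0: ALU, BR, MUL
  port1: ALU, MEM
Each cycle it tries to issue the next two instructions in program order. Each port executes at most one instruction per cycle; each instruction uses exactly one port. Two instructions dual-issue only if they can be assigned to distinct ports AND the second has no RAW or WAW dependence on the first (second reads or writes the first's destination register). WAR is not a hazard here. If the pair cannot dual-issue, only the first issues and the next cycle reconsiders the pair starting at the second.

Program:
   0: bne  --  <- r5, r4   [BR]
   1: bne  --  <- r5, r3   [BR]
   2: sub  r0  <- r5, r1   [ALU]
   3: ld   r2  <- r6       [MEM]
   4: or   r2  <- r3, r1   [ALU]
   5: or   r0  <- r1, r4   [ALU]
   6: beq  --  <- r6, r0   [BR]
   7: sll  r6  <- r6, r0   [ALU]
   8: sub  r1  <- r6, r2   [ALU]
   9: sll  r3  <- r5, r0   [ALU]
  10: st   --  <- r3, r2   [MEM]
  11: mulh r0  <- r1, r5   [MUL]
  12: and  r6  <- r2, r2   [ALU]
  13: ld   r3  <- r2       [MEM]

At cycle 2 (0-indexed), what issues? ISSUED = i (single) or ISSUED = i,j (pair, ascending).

c0: i0 bne.BR  no-port BR/BR
c1: i1&i2 bne.BR+sub.ALU  pair
c2: i3 ld.MEM  WAW r2
c3: i4&i5 or.ALU+or.ALU  pair
c4: i6&i7 beq.BR+sll.ALU  pair
c5: i8&i9 sub.ALU+sll.ALU  pair
c6: i10&i11 st.MEM+mulh.MUL  pair
c7: i12&i13 and.ALU+ld.MEM  pair

ISSUED = 3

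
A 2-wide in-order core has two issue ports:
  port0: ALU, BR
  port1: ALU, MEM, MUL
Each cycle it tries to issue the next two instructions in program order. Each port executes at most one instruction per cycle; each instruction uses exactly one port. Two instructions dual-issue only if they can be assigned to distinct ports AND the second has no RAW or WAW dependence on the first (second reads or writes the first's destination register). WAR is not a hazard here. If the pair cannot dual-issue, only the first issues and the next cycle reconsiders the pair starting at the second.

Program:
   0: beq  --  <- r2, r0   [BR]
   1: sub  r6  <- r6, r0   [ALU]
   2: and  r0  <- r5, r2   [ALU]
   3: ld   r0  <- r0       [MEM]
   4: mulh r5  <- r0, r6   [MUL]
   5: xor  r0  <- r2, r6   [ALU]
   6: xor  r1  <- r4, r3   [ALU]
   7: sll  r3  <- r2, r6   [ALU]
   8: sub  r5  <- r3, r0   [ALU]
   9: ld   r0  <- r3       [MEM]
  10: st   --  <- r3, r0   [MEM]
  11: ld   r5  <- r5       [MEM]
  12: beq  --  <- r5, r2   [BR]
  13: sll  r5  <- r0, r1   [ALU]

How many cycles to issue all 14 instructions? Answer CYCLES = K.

c0: i0&i1 beq.BR/sub.ALU  dual
c1: i2 and.ALU  RAW+WAW r0
c2: i3 ld.MEM  no-port MEM/MUL
c3: i4&i5 mulh.MUL/xor.ALU  dual
c4: i6&i7 xor.ALU/sll.ALU  dual
c5: i8&i9 sub.ALU/ld.MEM  dual
c6: i10 st.MEM  no-port MEM/MEM
c7: i11 ld.MEM  RAW r5
c8: i12&i13 beq.BR/sll.ALU  dual

CYCLES = 9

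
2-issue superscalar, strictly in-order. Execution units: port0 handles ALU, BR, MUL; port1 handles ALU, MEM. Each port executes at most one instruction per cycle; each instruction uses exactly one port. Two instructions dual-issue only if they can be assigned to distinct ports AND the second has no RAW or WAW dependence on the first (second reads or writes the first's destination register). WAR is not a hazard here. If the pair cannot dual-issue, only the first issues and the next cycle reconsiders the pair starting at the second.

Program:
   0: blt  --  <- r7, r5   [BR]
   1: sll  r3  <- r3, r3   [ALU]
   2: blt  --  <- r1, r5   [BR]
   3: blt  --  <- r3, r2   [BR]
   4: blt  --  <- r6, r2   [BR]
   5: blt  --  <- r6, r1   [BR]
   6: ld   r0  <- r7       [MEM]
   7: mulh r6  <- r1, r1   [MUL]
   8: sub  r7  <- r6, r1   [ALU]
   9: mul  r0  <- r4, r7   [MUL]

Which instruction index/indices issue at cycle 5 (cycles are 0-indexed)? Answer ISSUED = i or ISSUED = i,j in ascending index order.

ISSUED = 7

  cy0 -> i0+i1 (blt.BR sll.ALU) dual
  cy1 -> i2 (blt.BR) no-port BR/BR
  cy2 -> i3 (blt.BR) no-port BR/BR
  cy3 -> i4 (blt.BR) no-port BR/BR
  cy4 -> i5+i6 (blt.BR ld.MEM) dual
  cy5 -> i7 (mulh.MUL) RAW r6
  cy6 -> i8 (sub.ALU) RAW r7
  cy7 -> i9 (mul.MUL) tail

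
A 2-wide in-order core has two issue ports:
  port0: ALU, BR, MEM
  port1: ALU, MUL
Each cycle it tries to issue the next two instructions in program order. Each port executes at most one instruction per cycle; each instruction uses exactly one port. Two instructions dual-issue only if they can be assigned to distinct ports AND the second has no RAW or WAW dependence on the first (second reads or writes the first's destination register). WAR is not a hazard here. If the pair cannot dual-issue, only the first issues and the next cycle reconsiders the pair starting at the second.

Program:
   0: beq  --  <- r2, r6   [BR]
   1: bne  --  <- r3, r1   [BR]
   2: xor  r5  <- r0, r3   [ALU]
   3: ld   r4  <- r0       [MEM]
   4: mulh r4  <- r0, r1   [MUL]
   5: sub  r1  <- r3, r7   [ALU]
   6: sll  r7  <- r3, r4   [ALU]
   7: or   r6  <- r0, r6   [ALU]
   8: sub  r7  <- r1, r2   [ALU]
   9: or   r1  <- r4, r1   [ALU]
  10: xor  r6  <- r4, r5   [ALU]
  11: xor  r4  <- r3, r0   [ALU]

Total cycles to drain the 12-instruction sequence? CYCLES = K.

CYCLES = 7

#0 head=0: beq.BR i0 no-port BR/BR
#1 head=1: bne.BR;xor.ALU i1&i2 dual
#2 head=3: ld.MEM i3 WAW r4
#3 head=4: mulh.MUL;sub.ALU i4&i5 dual
#4 head=6: sll.ALU;or.ALU i6&i7 dual
#5 head=8: sub.ALU;or.ALU i8&i9 dual
#6 head=10: xor.ALU;xor.ALU i10&i11 dual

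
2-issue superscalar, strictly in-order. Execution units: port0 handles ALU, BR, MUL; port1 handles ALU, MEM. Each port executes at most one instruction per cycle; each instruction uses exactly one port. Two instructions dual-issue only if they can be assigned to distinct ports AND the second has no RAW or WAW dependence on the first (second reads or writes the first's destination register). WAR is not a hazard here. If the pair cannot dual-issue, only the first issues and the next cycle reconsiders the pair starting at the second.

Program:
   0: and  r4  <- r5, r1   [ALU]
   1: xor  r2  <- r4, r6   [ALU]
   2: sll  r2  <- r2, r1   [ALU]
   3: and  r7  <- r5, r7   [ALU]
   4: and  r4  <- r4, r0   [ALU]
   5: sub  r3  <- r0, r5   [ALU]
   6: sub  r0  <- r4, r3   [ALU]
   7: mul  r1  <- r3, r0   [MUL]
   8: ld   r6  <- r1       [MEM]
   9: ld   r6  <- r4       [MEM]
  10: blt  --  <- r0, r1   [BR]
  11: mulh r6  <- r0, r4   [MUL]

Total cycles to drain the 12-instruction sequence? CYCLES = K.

CYCLES = 9

0. and @i0  | RAW r4
1. xor @i1  | RAW+WAW r2
2. sll+and @i2&i3  | pair
3. and+sub @i4&i5  | pair
4. sub @i6  | RAW r0
5. mul @i7  | RAW r1
6. ld @i8  | no-port MEM/MEM
7. ld+blt @i9&i10  | pair
8. mulh @i11  | tail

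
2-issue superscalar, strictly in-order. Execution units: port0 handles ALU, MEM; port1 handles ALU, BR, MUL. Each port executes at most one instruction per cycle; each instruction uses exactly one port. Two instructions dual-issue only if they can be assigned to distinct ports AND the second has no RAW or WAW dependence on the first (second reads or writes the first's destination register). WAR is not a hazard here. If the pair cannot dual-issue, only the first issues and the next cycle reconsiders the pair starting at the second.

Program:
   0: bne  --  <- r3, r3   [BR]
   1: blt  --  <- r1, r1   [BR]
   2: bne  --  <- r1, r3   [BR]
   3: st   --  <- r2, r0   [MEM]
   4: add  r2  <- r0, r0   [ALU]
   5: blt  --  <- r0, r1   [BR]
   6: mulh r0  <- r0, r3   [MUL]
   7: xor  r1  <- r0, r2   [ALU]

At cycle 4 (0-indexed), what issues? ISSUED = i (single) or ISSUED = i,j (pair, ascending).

[0] i0  bne  -- no-port BR/BR
[1] i1  blt  -- no-port BR/BR
[2] i2,i3  bne st  -- pair
[3] i4,i5  add blt  -- pair
[4] i6  mulh  -- RAW r0
[5] i7  xor  -- tail

ISSUED = 6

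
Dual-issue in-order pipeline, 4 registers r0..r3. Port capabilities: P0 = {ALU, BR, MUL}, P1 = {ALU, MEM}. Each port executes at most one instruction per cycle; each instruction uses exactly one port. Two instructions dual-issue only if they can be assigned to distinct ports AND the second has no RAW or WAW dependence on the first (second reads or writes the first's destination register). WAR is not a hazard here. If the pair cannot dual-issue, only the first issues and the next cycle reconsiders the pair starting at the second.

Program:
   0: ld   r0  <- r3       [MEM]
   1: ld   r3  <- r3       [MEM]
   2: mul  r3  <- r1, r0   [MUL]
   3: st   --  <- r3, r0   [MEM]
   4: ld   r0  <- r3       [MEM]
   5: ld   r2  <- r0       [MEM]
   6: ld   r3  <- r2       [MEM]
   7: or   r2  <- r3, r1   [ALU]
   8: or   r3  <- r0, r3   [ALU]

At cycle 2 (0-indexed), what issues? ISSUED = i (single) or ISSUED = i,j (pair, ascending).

ISSUED = 2

  cy0 -> i0 (ld.MEM) no-port MEM/MEM
  cy1 -> i1 (ld.MEM) WAW r3
  cy2 -> i2 (mul.MUL) RAW r3
  cy3 -> i3 (st.MEM) no-port MEM/MEM
  cy4 -> i4 (ld.MEM) no-port MEM/MEM
  cy5 -> i5 (ld.MEM) no-port MEM/MEM
  cy6 -> i6 (ld.MEM) RAW r3
  cy7 -> i7&i8 (or.ALU/or.ALU) pair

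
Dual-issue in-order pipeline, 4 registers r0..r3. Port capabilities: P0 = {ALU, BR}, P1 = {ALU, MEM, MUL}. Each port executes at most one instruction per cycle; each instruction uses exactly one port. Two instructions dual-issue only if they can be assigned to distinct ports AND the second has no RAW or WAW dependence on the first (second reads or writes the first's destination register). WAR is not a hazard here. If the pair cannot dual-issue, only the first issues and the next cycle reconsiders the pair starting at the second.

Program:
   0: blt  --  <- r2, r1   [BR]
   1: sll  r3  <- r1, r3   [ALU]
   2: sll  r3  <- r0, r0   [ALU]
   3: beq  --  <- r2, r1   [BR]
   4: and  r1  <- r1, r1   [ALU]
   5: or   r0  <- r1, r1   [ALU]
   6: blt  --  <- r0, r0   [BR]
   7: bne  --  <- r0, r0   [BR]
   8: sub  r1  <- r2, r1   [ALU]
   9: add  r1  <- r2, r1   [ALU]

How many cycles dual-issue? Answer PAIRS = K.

  cy0 -> i0+i1 (blt.BR+sll.ALU) dual
  cy1 -> i2+i3 (sll.ALU+beq.BR) dual
  cy2 -> i4 (and.ALU) RAW r1
  cy3 -> i5 (or.ALU) RAW r0
  cy4 -> i6 (blt.BR) no-port BR/BR
  cy5 -> i7+i8 (bne.BR+sub.ALU) dual
  cy6 -> i9 (add.ALU) tail

PAIRS = 3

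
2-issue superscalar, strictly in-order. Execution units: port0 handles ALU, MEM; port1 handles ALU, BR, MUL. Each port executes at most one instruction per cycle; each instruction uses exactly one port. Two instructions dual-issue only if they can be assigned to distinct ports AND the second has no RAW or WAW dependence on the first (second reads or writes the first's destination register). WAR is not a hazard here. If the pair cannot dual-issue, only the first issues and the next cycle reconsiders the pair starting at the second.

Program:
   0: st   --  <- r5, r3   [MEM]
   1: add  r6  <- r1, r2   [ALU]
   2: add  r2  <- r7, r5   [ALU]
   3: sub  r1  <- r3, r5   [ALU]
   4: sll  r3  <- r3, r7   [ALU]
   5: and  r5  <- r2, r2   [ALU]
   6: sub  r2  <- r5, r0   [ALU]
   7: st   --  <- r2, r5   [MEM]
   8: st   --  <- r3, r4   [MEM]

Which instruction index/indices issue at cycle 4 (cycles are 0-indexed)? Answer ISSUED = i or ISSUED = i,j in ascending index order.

#0 head=0: st.MEM/add.ALU i0&i1 pair
#1 head=2: add.ALU/sub.ALU i2&i3 pair
#2 head=4: sll.ALU/and.ALU i4&i5 pair
#3 head=6: sub.ALU i6 RAW r2
#4 head=7: st.MEM i7 no-port MEM/MEM
#5 head=8: st.MEM i8 tail

ISSUED = 7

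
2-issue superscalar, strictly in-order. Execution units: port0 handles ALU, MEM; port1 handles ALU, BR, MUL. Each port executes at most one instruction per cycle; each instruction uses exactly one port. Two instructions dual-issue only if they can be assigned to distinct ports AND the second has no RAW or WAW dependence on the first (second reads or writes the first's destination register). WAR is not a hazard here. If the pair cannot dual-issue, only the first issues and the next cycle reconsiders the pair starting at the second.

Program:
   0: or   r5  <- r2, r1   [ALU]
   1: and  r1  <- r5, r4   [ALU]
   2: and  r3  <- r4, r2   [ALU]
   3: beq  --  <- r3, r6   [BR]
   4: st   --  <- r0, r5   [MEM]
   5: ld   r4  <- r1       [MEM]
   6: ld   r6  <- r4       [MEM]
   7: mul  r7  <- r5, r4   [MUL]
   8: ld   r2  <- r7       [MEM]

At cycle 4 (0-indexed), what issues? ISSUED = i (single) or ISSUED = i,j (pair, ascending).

c0: i0 or  RAW r5
c1: i1/i2 and/and  2-wide
c2: i3/i4 beq/st  2-wide
c3: i5 ld  no-port MEM/MEM
c4: i6/i7 ld/mul  2-wide
c5: i8 ld  tail

ISSUED = 6,7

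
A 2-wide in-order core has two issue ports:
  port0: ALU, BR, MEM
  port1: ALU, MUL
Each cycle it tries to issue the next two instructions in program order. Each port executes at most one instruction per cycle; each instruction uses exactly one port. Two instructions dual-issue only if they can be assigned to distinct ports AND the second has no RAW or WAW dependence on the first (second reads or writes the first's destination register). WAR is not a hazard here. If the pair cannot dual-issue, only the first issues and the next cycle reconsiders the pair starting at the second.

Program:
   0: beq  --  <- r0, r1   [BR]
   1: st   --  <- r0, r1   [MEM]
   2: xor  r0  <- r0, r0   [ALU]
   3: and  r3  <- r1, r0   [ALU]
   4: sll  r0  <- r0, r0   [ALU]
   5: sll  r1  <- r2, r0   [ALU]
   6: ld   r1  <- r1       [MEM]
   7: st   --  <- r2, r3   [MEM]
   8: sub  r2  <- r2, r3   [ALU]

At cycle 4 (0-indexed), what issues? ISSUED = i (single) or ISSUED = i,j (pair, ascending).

ISSUED = 6

c0: i0 beq.BR  no-port BR/MEM
c1: i1+i2 st.MEM xor.ALU  pair
c2: i3+i4 and.ALU sll.ALU  pair
c3: i5 sll.ALU  RAW+WAW r1
c4: i6 ld.MEM  no-port MEM/MEM
c5: i7+i8 st.MEM sub.ALU  pair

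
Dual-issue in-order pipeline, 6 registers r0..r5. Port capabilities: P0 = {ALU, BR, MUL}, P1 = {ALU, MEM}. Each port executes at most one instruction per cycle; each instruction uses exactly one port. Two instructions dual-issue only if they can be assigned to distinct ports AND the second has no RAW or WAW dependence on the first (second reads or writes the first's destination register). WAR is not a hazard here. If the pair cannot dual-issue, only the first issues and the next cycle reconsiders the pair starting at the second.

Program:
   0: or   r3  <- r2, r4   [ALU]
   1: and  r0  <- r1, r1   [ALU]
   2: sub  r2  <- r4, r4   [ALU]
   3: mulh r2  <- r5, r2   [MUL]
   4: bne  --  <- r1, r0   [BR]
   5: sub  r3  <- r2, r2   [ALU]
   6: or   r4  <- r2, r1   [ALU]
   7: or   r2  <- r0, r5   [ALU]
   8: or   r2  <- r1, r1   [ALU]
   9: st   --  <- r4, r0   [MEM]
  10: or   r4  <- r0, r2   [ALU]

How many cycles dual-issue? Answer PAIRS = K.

0. or;and @i0+i1  | pair
1. sub @i2  | RAW+WAW r2
2. mulh @i3  | no-port MUL/BR
3. bne;sub @i4+i5  | pair
4. or;or @i6+i7  | pair
5. or;st @i8+i9  | pair
6. or @i10  | tail

PAIRS = 4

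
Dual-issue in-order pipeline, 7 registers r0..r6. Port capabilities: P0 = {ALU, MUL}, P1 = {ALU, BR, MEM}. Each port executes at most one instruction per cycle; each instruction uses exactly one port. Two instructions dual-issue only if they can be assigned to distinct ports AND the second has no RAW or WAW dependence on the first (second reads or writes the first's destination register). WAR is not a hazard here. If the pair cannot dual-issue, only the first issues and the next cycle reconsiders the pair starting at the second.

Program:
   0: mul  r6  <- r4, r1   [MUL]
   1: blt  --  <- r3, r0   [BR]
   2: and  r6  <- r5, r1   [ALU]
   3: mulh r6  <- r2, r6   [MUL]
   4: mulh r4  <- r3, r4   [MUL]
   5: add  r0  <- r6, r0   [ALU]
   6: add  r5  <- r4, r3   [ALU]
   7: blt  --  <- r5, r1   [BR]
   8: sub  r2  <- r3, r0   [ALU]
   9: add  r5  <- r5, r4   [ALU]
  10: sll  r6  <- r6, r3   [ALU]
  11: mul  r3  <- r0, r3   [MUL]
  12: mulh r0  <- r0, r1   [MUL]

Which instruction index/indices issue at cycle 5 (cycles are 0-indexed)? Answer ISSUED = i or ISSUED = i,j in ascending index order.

ISSUED = 7,8

#0 head=0: mul blt i0,i1 pair
#1 head=2: and i2 RAW+WAW r6
#2 head=3: mulh i3 no-port MUL/MUL
#3 head=4: mulh add i4,i5 pair
#4 head=6: add i6 RAW r5
#5 head=7: blt sub i7,i8 pair
#6 head=9: add sll i9,i10 pair
#7 head=11: mul i11 no-port MUL/MUL
#8 head=12: mulh i12 tail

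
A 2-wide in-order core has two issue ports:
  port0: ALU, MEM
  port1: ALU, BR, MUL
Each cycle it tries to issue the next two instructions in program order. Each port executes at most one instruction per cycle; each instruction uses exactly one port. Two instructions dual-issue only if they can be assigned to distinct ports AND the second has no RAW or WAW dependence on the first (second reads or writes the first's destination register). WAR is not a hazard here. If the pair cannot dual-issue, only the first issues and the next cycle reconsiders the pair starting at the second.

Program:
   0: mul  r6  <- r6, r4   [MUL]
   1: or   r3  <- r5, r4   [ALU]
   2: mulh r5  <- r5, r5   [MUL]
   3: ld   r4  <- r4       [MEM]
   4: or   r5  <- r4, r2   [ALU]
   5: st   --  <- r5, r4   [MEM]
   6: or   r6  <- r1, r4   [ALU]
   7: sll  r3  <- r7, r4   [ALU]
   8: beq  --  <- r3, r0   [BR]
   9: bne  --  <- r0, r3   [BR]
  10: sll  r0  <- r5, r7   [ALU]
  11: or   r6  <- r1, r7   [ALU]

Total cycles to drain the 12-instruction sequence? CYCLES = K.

c0: i0+i1 mul;or  2-wide
c1: i2+i3 mulh;ld  2-wide
c2: i4 or  RAW r5
c3: i5+i6 st;or  2-wide
c4: i7 sll  RAW r3
c5: i8 beq  no-port BR/BR
c6: i9+i10 bne;sll  2-wide
c7: i11 or  tail

CYCLES = 8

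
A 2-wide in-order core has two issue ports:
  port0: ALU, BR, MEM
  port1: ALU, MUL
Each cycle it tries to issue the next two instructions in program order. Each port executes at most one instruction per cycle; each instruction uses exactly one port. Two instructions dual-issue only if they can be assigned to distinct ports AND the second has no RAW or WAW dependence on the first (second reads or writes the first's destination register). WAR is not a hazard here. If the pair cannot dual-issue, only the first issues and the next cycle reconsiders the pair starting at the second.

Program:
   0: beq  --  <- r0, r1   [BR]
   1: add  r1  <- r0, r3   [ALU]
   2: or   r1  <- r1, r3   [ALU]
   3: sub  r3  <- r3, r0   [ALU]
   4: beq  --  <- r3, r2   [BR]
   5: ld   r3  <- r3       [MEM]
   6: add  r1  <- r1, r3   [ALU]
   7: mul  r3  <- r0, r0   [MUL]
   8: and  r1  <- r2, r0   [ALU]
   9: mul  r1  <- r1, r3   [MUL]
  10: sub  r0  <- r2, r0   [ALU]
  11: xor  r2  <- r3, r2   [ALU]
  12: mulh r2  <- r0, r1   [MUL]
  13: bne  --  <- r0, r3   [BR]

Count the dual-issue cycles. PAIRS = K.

#0 head=0: beq+add i0/i1 2-wide
#1 head=2: or+sub i2/i3 2-wide
#2 head=4: beq i4 no-port BR/MEM
#3 head=5: ld i5 RAW r3
#4 head=6: add+mul i6/i7 2-wide
#5 head=8: and i8 RAW+WAW r1
#6 head=9: mul+sub i9/i10 2-wide
#7 head=11: xor i11 WAW r2
#8 head=12: mulh+bne i12/i13 2-wide

PAIRS = 5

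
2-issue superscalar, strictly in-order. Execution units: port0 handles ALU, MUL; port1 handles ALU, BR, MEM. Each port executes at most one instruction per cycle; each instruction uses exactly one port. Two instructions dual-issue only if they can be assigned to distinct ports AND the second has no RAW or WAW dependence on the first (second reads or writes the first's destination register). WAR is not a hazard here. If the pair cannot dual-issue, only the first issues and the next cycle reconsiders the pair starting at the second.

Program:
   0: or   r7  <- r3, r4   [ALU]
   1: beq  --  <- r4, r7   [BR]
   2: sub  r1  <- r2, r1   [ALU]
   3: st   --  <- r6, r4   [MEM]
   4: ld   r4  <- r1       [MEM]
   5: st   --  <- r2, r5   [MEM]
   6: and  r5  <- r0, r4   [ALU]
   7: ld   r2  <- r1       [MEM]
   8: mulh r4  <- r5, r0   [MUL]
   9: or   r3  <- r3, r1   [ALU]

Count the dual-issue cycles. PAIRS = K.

0. or @i0  | RAW r7
1. beq sub @i1&i2  | dual
2. st @i3  | no-port MEM/MEM
3. ld @i4  | no-port MEM/MEM
4. st and @i5&i6  | dual
5. ld mulh @i7&i8  | dual
6. or @i9  | tail

PAIRS = 3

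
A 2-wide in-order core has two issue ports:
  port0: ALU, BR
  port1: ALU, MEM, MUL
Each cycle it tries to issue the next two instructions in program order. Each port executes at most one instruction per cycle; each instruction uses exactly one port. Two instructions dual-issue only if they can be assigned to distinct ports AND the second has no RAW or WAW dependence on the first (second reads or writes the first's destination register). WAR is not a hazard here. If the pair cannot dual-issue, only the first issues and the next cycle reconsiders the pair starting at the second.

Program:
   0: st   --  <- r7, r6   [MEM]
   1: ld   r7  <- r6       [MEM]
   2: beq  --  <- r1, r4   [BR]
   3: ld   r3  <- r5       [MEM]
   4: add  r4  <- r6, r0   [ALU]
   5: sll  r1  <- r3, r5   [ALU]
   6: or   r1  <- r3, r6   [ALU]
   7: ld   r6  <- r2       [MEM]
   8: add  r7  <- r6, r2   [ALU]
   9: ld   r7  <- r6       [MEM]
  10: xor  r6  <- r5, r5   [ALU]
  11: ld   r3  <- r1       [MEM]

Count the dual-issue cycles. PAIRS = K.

t=0 i0:st.MEM ; no-port MEM/MEM
t=1 i1/i2:ld.MEM beq.BR ; dual
t=2 i3/i4:ld.MEM add.ALU ; dual
t=3 i5:sll.ALU ; WAW r1
t=4 i6/i7:or.ALU ld.MEM ; dual
t=5 i8:add.ALU ; WAW r7
t=6 i9/i10:ld.MEM xor.ALU ; dual
t=7 i11:ld.MEM ; tail

PAIRS = 4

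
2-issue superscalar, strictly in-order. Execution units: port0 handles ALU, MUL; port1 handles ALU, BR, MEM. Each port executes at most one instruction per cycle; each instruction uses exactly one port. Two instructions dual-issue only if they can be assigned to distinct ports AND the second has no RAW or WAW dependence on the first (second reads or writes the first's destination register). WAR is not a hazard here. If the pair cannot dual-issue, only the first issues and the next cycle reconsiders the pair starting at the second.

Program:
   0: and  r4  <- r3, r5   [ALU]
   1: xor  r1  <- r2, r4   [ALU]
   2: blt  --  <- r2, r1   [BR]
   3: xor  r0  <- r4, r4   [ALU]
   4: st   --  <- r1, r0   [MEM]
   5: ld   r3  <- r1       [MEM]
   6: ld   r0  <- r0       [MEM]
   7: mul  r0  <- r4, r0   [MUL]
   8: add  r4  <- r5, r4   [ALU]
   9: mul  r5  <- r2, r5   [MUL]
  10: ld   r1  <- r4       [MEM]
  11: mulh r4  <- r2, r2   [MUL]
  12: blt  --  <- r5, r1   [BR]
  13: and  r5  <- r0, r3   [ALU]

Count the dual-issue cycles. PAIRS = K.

PAIRS = 4

t=0 i0:and ; RAW r4
t=1 i1:xor ; RAW r1
t=2 i2+i3:blt;xor ; pair
t=3 i4:st ; no-port MEM/MEM
t=4 i5:ld ; no-port MEM/MEM
t=5 i6:ld ; RAW+WAW r0
t=6 i7+i8:mul;add ; pair
t=7 i9+i10:mul;ld ; pair
t=8 i11+i12:mulh;blt ; pair
t=9 i13:and ; tail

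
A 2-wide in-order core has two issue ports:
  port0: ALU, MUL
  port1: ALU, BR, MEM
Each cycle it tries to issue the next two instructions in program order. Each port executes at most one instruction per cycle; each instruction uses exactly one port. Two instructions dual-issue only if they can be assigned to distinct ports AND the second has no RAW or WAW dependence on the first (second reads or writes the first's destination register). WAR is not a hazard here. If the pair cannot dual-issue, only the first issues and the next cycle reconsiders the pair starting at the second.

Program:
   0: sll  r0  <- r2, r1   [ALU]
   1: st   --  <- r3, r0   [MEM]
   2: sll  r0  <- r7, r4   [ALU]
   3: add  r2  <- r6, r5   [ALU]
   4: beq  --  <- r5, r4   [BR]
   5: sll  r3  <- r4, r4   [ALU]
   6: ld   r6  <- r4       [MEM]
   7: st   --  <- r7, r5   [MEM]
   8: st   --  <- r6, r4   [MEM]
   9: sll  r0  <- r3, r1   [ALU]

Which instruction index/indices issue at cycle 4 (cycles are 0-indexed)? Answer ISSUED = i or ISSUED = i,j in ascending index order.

0. sll.ALU @i0  | RAW r0
1. st.MEM sll.ALU @i1&i2  | dual
2. add.ALU beq.BR @i3&i4  | dual
3. sll.ALU ld.MEM @i5&i6  | dual
4. st.MEM @i7  | no-port MEM/MEM
5. st.MEM sll.ALU @i8&i9  | dual

ISSUED = 7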